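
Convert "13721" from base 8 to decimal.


Input: "13721" in base 8
Positional expansion:
  Digit '1' (value 1) x 8^4 = 4096
  Digit '3' (value 3) x 8^3 = 1536
  Digit '7' (value 7) x 8^2 = 448
  Digit '2' (value 2) x 8^1 = 16
  Digit '1' (value 1) x 8^0 = 1
Sum = 6097

6097


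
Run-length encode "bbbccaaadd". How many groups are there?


Input: bbbccaaadd
Scanning for consecutive runs:
  Group 1: 'b' x 3 (positions 0-2)
  Group 2: 'c' x 2 (positions 3-4)
  Group 3: 'a' x 3 (positions 5-7)
  Group 4: 'd' x 2 (positions 8-9)
Total groups: 4

4


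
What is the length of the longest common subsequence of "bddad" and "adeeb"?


LCS of "bddad" and "adeeb"
DP table:
           a    d    e    e    b
      0    0    0    0    0    0
  b   0    0    0    0    0    1
  d   0    0    1    1    1    1
  d   0    0    1    1    1    1
  a   0    1    1    1    1    1
  d   0    1    2    2    2    2
LCS length = dp[5][5] = 2

2


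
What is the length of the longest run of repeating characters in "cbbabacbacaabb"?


Input: "cbbabacbacaabb"
Scanning for longest run:
  Position 1 ('b'): new char, reset run to 1
  Position 2 ('b'): continues run of 'b', length=2
  Position 3 ('a'): new char, reset run to 1
  Position 4 ('b'): new char, reset run to 1
  Position 5 ('a'): new char, reset run to 1
  Position 6 ('c'): new char, reset run to 1
  Position 7 ('b'): new char, reset run to 1
  Position 8 ('a'): new char, reset run to 1
  Position 9 ('c'): new char, reset run to 1
  Position 10 ('a'): new char, reset run to 1
  Position 11 ('a'): continues run of 'a', length=2
  Position 12 ('b'): new char, reset run to 1
  Position 13 ('b'): continues run of 'b', length=2
Longest run: 'b' with length 2

2


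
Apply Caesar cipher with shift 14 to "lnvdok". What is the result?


Caesar cipher: shift "lnvdok" by 14
  'l' (pos 11) + 14 = pos 25 = 'z'
  'n' (pos 13) + 14 = pos 1 = 'b'
  'v' (pos 21) + 14 = pos 9 = 'j'
  'd' (pos 3) + 14 = pos 17 = 'r'
  'o' (pos 14) + 14 = pos 2 = 'c'
  'k' (pos 10) + 14 = pos 24 = 'y'
Result: zbjrcy

zbjrcy


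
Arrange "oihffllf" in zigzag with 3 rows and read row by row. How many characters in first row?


Zigzag "oihffllf" into 3 rows:
Placing characters:
  'o' => row 0
  'i' => row 1
  'h' => row 2
  'f' => row 1
  'f' => row 0
  'l' => row 1
  'l' => row 2
  'f' => row 1
Rows:
  Row 0: "of"
  Row 1: "iflf"
  Row 2: "hl"
First row length: 2

2


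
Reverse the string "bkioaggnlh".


Input: bkioaggnlh
Reading characters right to left:
  Position 9: 'h'
  Position 8: 'l'
  Position 7: 'n'
  Position 6: 'g'
  Position 5: 'g'
  Position 4: 'a'
  Position 3: 'o'
  Position 2: 'i'
  Position 1: 'k'
  Position 0: 'b'
Reversed: hlnggaoikb

hlnggaoikb


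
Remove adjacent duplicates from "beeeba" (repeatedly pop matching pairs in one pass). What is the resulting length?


Input: beeeba
Stack-based adjacent duplicate removal:
  Read 'b': push. Stack: b
  Read 'e': push. Stack: be
  Read 'e': matches stack top 'e' => pop. Stack: b
  Read 'e': push. Stack: be
  Read 'b': push. Stack: beb
  Read 'a': push. Stack: beba
Final stack: "beba" (length 4)

4


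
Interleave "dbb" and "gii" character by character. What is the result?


Interleaving "dbb" and "gii":
  Position 0: 'd' from first, 'g' from second => "dg"
  Position 1: 'b' from first, 'i' from second => "bi"
  Position 2: 'b' from first, 'i' from second => "bi"
Result: dgbibi

dgbibi


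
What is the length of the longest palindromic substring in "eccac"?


Input: "eccac"
Checking substrings for palindromes:
  [2:5] "cac" (len 3) => palindrome
  [1:3] "cc" (len 2) => palindrome
Longest palindromic substring: "cac" with length 3

3


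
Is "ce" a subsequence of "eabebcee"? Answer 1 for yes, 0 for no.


Check if "ce" is a subsequence of "eabebcee"
Greedy scan:
  Position 0 ('e'): no match needed
  Position 1 ('a'): no match needed
  Position 2 ('b'): no match needed
  Position 3 ('e'): no match needed
  Position 4 ('b'): no match needed
  Position 5 ('c'): matches sub[0] = 'c'
  Position 6 ('e'): matches sub[1] = 'e'
  Position 7 ('e'): no match needed
All 2 characters matched => is a subsequence

1


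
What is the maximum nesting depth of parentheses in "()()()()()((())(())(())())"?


Input: "()()()()()((())(())(())())"
Tracking depth:
  Position 0 '(': depth becomes 1
  Position 1 ')': depth becomes 0
  Position 2 '(': depth becomes 1
  Position 3 ')': depth becomes 0
  Position 4 '(': depth becomes 1
  Position 5 ')': depth becomes 0
  Position 6 '(': depth becomes 1
  Position 7 ')': depth becomes 0
  Position 8 '(': depth becomes 1
  Position 9 ')': depth becomes 0
  Position 10 '(': depth becomes 1
  Position 11 '(': depth becomes 2
  Position 12 '(': depth becomes 3
  Position 13 ')': depth becomes 2
  Position 14 ')': depth becomes 1
  Position 15 '(': depth becomes 2
  Position 16 '(': depth becomes 3
  Position 17 ')': depth becomes 2
  Position 18 ')': depth becomes 1
  Position 19 '(': depth becomes 2
  Position 20 '(': depth becomes 3
  Position 21 ')': depth becomes 2
  Position 22 ')': depth becomes 1
  Position 23 '(': depth becomes 2
  Position 24 ')': depth becomes 1
  Position 25 ')': depth becomes 0
Maximum depth reached: 3

3


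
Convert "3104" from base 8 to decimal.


Input: "3104" in base 8
Positional expansion:
  Digit '3' (value 3) x 8^3 = 1536
  Digit '1' (value 1) x 8^2 = 64
  Digit '0' (value 0) x 8^1 = 0
  Digit '4' (value 4) x 8^0 = 4
Sum = 1604

1604


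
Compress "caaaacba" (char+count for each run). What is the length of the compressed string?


Input: caaaacba
Runs:
  'c' x 1 => "c1"
  'a' x 4 => "a4"
  'c' x 1 => "c1"
  'b' x 1 => "b1"
  'a' x 1 => "a1"
Compressed: "c1a4c1b1a1"
Compressed length: 10

10


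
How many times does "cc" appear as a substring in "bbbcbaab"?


Searching for "cc" in "bbbcbaab"
Scanning each position:
  Position 0: "bb" => no
  Position 1: "bb" => no
  Position 2: "bc" => no
  Position 3: "cb" => no
  Position 4: "ba" => no
  Position 5: "aa" => no
  Position 6: "ab" => no
Total occurrences: 0

0


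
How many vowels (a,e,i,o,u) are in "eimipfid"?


Input: eimipfid
Checking each character:
  'e' at position 0: vowel (running total: 1)
  'i' at position 1: vowel (running total: 2)
  'm' at position 2: consonant
  'i' at position 3: vowel (running total: 3)
  'p' at position 4: consonant
  'f' at position 5: consonant
  'i' at position 6: vowel (running total: 4)
  'd' at position 7: consonant
Total vowels: 4

4


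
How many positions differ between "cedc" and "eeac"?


Comparing "cedc" and "eeac" position by position:
  Position 0: 'c' vs 'e' => DIFFER
  Position 1: 'e' vs 'e' => same
  Position 2: 'd' vs 'a' => DIFFER
  Position 3: 'c' vs 'c' => same
Positions that differ: 2

2


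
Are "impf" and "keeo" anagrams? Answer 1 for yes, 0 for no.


Strings: "impf", "keeo"
Sorted first:  fimp
Sorted second: eeko
Differ at position 0: 'f' vs 'e' => not anagrams

0


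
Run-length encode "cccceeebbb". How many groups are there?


Input: cccceeebbb
Scanning for consecutive runs:
  Group 1: 'c' x 4 (positions 0-3)
  Group 2: 'e' x 3 (positions 4-6)
  Group 3: 'b' x 3 (positions 7-9)
Total groups: 3

3


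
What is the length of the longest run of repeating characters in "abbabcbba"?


Input: "abbabcbba"
Scanning for longest run:
  Position 1 ('b'): new char, reset run to 1
  Position 2 ('b'): continues run of 'b', length=2
  Position 3 ('a'): new char, reset run to 1
  Position 4 ('b'): new char, reset run to 1
  Position 5 ('c'): new char, reset run to 1
  Position 6 ('b'): new char, reset run to 1
  Position 7 ('b'): continues run of 'b', length=2
  Position 8 ('a'): new char, reset run to 1
Longest run: 'b' with length 2

2


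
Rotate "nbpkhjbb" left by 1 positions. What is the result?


Input: "nbpkhjbb", rotate left by 1
First 1 characters: "n"
Remaining characters: "bpkhjbb"
Concatenate remaining + first: "bpkhjbb" + "n" = "bpkhjbbn"

bpkhjbbn


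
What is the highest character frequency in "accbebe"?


Input: accbebe
Character counts:
  'a': 1
  'b': 2
  'c': 2
  'e': 2
Maximum frequency: 2

2


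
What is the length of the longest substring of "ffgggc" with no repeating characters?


Input: "ffgggc"
Sliding window (track last position of each char):
  Position 0 ('f'): window [0,0] length 1 -- new best
  Position 1 ('f'): repeat (last at 0), move window start to 1
  Position 1 ('f'): window [1,1] length 1
  Position 2 ('g'): window [1,2] length 2 -- new best
  Position 3 ('g'): repeat (last at 2), move window start to 3
  Position 3 ('g'): window [3,3] length 1
  Position 4 ('g'): repeat (last at 3), move window start to 4
  Position 4 ('g'): window [4,4] length 1
  Position 5 ('c'): window [4,5] length 2
Longest substring with no repeats: "fg" with length 2

2


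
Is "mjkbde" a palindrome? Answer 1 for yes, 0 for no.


Input: mjkbde
Reversed: edbkjm
  Compare pos 0 ('m') with pos 5 ('e'): MISMATCH
  Compare pos 1 ('j') with pos 4 ('d'): MISMATCH
  Compare pos 2 ('k') with pos 3 ('b'): MISMATCH
Result: not a palindrome

0


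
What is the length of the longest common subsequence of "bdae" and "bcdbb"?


LCS of "bdae" and "bcdbb"
DP table:
           b    c    d    b    b
      0    0    0    0    0    0
  b   0    1    1    1    1    1
  d   0    1    1    2    2    2
  a   0    1    1    2    2    2
  e   0    1    1    2    2    2
LCS length = dp[4][5] = 2

2


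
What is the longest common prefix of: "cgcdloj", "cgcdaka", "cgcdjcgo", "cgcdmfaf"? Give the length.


Words: cgcdloj, cgcdaka, cgcdjcgo, cgcdmfaf
  Position 0: all 'c' => match
  Position 1: all 'g' => match
  Position 2: all 'c' => match
  Position 3: all 'd' => match
  Position 4: ('l', 'a', 'j', 'm') => mismatch, stop
LCP = "cgcd" (length 4)

4


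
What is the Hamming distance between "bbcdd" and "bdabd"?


Comparing "bbcdd" and "bdabd" position by position:
  Position 0: 'b' vs 'b' => same
  Position 1: 'b' vs 'd' => differ
  Position 2: 'c' vs 'a' => differ
  Position 3: 'd' vs 'b' => differ
  Position 4: 'd' vs 'd' => same
Total differences (Hamming distance): 3

3


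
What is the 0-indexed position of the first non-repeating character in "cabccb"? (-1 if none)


Input: cabccb
Character frequencies:
  'a': 1
  'b': 2
  'c': 3
Scanning left to right for freq == 1:
  Position 0 ('c'): freq=3, skip
  Position 1 ('a'): unique! => answer = 1

1


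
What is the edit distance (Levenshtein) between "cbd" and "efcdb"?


Computing edit distance: "cbd" -> "efcdb"
DP table:
           e    f    c    d    b
      0    1    2    3    4    5
  c   1    1    2    2    3    4
  b   2    2    2    3    3    3
  d   3    3    3    3    3    4
Edit distance = dp[3][5] = 4

4


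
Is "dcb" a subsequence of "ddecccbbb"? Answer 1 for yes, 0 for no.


Check if "dcb" is a subsequence of "ddecccbbb"
Greedy scan:
  Position 0 ('d'): matches sub[0] = 'd'
  Position 1 ('d'): no match needed
  Position 2 ('e'): no match needed
  Position 3 ('c'): matches sub[1] = 'c'
  Position 4 ('c'): no match needed
  Position 5 ('c'): no match needed
  Position 6 ('b'): matches sub[2] = 'b'
  Position 7 ('b'): no match needed
  Position 8 ('b'): no match needed
All 3 characters matched => is a subsequence

1


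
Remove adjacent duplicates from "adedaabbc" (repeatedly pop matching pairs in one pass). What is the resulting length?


Input: adedaabbc
Stack-based adjacent duplicate removal:
  Read 'a': push. Stack: a
  Read 'd': push. Stack: ad
  Read 'e': push. Stack: ade
  Read 'd': push. Stack: aded
  Read 'a': push. Stack: adeda
  Read 'a': matches stack top 'a' => pop. Stack: aded
  Read 'b': push. Stack: adedb
  Read 'b': matches stack top 'b' => pop. Stack: aded
  Read 'c': push. Stack: adedc
Final stack: "adedc" (length 5)

5


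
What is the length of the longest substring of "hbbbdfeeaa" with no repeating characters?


Input: "hbbbdfeeaa"
Sliding window (track last position of each char):
  Position 0 ('h'): window [0,0] length 1 -- new best
  Position 1 ('b'): window [0,1] length 2 -- new best
  Position 2 ('b'): repeat (last at 1), move window start to 2
  Position 2 ('b'): window [2,2] length 1
  Position 3 ('b'): repeat (last at 2), move window start to 3
  Position 3 ('b'): window [3,3] length 1
  Position 4 ('d'): window [3,4] length 2
  Position 5 ('f'): window [3,5] length 3 -- new best
  Position 6 ('e'): window [3,6] length 4 -- new best
  Position 7 ('e'): repeat (last at 6), move window start to 7
  Position 7 ('e'): window [7,7] length 1
  Position 8 ('a'): window [7,8] length 2
  Position 9 ('a'): repeat (last at 8), move window start to 9
  Position 9 ('a'): window [9,9] length 1
Longest substring with no repeats: "bdfe" with length 4

4


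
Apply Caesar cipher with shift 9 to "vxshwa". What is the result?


Caesar cipher: shift "vxshwa" by 9
  'v' (pos 21) + 9 = pos 4 = 'e'
  'x' (pos 23) + 9 = pos 6 = 'g'
  's' (pos 18) + 9 = pos 1 = 'b'
  'h' (pos 7) + 9 = pos 16 = 'q'
  'w' (pos 22) + 9 = pos 5 = 'f'
  'a' (pos 0) + 9 = pos 9 = 'j'
Result: egbqfj

egbqfj


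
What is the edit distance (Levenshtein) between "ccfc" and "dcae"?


Computing edit distance: "ccfc" -> "dcae"
DP table:
           d    c    a    e
      0    1    2    3    4
  c   1    1    1    2    3
  c   2    2    1    2    3
  f   3    3    2    2    3
  c   4    4    3    3    3
Edit distance = dp[4][4] = 3

3


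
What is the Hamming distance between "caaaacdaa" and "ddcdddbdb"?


Comparing "caaaacdaa" and "ddcdddbdb" position by position:
  Position 0: 'c' vs 'd' => differ
  Position 1: 'a' vs 'd' => differ
  Position 2: 'a' vs 'c' => differ
  Position 3: 'a' vs 'd' => differ
  Position 4: 'a' vs 'd' => differ
  Position 5: 'c' vs 'd' => differ
  Position 6: 'd' vs 'b' => differ
  Position 7: 'a' vs 'd' => differ
  Position 8: 'a' vs 'b' => differ
Total differences (Hamming distance): 9

9


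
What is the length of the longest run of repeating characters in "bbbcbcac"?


Input: "bbbcbcac"
Scanning for longest run:
  Position 1 ('b'): continues run of 'b', length=2
  Position 2 ('b'): continues run of 'b', length=3
  Position 3 ('c'): new char, reset run to 1
  Position 4 ('b'): new char, reset run to 1
  Position 5 ('c'): new char, reset run to 1
  Position 6 ('a'): new char, reset run to 1
  Position 7 ('c'): new char, reset run to 1
Longest run: 'b' with length 3

3


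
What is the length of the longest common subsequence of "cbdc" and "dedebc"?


LCS of "cbdc" and "dedebc"
DP table:
           d    e    d    e    b    c
      0    0    0    0    0    0    0
  c   0    0    0    0    0    0    1
  b   0    0    0    0    0    1    1
  d   0    1    1    1    1    1    1
  c   0    1    1    1    1    1    2
LCS length = dp[4][6] = 2

2


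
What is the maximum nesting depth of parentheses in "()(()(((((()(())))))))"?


Input: "()(()(((((()(())))))))"
Tracking depth:
  Position 0 '(': depth becomes 1
  Position 1 ')': depth becomes 0
  Position 2 '(': depth becomes 1
  Position 3 '(': depth becomes 2
  Position 4 ')': depth becomes 1
  Position 5 '(': depth becomes 2
  Position 6 '(': depth becomes 3
  Position 7 '(': depth becomes 4
  Position 8 '(': depth becomes 5
  Position 9 '(': depth becomes 6
  Position 10 '(': depth becomes 7
  Position 11 ')': depth becomes 6
  Position 12 '(': depth becomes 7
  Position 13 '(': depth becomes 8
  Position 14 ')': depth becomes 7
  Position 15 ')': depth becomes 6
  Position 16 ')': depth becomes 5
  Position 17 ')': depth becomes 4
  Position 18 ')': depth becomes 3
  Position 19 ')': depth becomes 2
  Position 20 ')': depth becomes 1
  Position 21 ')': depth becomes 0
Maximum depth reached: 8

8


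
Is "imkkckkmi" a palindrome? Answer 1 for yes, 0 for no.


Input: imkkckkmi
Reversed: imkkckkmi
  Compare pos 0 ('i') with pos 8 ('i'): match
  Compare pos 1 ('m') with pos 7 ('m'): match
  Compare pos 2 ('k') with pos 6 ('k'): match
  Compare pos 3 ('k') with pos 5 ('k'): match
Result: palindrome

1


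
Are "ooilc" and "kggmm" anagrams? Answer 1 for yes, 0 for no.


Strings: "ooilc", "kggmm"
Sorted first:  ciloo
Sorted second: ggkmm
Differ at position 0: 'c' vs 'g' => not anagrams

0


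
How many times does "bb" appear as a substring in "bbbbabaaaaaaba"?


Searching for "bb" in "bbbbabaaaaaaba"
Scanning each position:
  Position 0: "bb" => MATCH
  Position 1: "bb" => MATCH
  Position 2: "bb" => MATCH
  Position 3: "ba" => no
  Position 4: "ab" => no
  Position 5: "ba" => no
  Position 6: "aa" => no
  Position 7: "aa" => no
  Position 8: "aa" => no
  Position 9: "aa" => no
  Position 10: "aa" => no
  Position 11: "ab" => no
  Position 12: "ba" => no
Total occurrences: 3

3


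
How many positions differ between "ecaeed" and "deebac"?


Comparing "ecaeed" and "deebac" position by position:
  Position 0: 'e' vs 'd' => DIFFER
  Position 1: 'c' vs 'e' => DIFFER
  Position 2: 'a' vs 'e' => DIFFER
  Position 3: 'e' vs 'b' => DIFFER
  Position 4: 'e' vs 'a' => DIFFER
  Position 5: 'd' vs 'c' => DIFFER
Positions that differ: 6

6


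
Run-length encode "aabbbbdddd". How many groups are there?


Input: aabbbbdddd
Scanning for consecutive runs:
  Group 1: 'a' x 2 (positions 0-1)
  Group 2: 'b' x 4 (positions 2-5)
  Group 3: 'd' x 4 (positions 6-9)
Total groups: 3

3


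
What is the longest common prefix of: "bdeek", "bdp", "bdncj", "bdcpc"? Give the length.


Words: bdeek, bdp, bdncj, bdcpc
  Position 0: all 'b' => match
  Position 1: all 'd' => match
  Position 2: ('e', 'p', 'n', 'c') => mismatch, stop
LCP = "bd" (length 2)

2


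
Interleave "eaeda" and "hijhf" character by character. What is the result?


Interleaving "eaeda" and "hijhf":
  Position 0: 'e' from first, 'h' from second => "eh"
  Position 1: 'a' from first, 'i' from second => "ai"
  Position 2: 'e' from first, 'j' from second => "ej"
  Position 3: 'd' from first, 'h' from second => "dh"
  Position 4: 'a' from first, 'f' from second => "af"
Result: ehaiejdhaf

ehaiejdhaf


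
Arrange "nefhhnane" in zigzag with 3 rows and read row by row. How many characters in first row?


Zigzag "nefhhnane" into 3 rows:
Placing characters:
  'n' => row 0
  'e' => row 1
  'f' => row 2
  'h' => row 1
  'h' => row 0
  'n' => row 1
  'a' => row 2
  'n' => row 1
  'e' => row 0
Rows:
  Row 0: "nhe"
  Row 1: "ehnn"
  Row 2: "fa"
First row length: 3

3


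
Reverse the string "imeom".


Input: imeom
Reading characters right to left:
  Position 4: 'm'
  Position 3: 'o'
  Position 2: 'e'
  Position 1: 'm'
  Position 0: 'i'
Reversed: moemi

moemi


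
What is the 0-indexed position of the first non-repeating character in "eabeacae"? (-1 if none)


Input: eabeacae
Character frequencies:
  'a': 3
  'b': 1
  'c': 1
  'e': 3
Scanning left to right for freq == 1:
  Position 0 ('e'): freq=3, skip
  Position 1 ('a'): freq=3, skip
  Position 2 ('b'): unique! => answer = 2

2


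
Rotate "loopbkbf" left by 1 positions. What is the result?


Input: "loopbkbf", rotate left by 1
First 1 characters: "l"
Remaining characters: "oopbkbf"
Concatenate remaining + first: "oopbkbf" + "l" = "oopbkbfl"

oopbkbfl


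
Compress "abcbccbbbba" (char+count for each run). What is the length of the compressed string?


Input: abcbccbbbba
Runs:
  'a' x 1 => "a1"
  'b' x 1 => "b1"
  'c' x 1 => "c1"
  'b' x 1 => "b1"
  'c' x 2 => "c2"
  'b' x 4 => "b4"
  'a' x 1 => "a1"
Compressed: "a1b1c1b1c2b4a1"
Compressed length: 14

14


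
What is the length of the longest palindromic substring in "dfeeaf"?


Input: "dfeeaf"
Checking substrings for palindromes:
  [2:4] "ee" (len 2) => palindrome
Longest palindromic substring: "ee" with length 2

2


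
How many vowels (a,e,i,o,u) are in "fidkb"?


Input: fidkb
Checking each character:
  'f' at position 0: consonant
  'i' at position 1: vowel (running total: 1)
  'd' at position 2: consonant
  'k' at position 3: consonant
  'b' at position 4: consonant
Total vowels: 1

1


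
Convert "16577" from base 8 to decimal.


Input: "16577" in base 8
Positional expansion:
  Digit '1' (value 1) x 8^4 = 4096
  Digit '6' (value 6) x 8^3 = 3072
  Digit '5' (value 5) x 8^2 = 320
  Digit '7' (value 7) x 8^1 = 56
  Digit '7' (value 7) x 8^0 = 7
Sum = 7551

7551


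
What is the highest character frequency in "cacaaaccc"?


Input: cacaaaccc
Character counts:
  'a': 4
  'c': 5
Maximum frequency: 5

5


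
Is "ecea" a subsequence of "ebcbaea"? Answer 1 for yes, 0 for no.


Check if "ecea" is a subsequence of "ebcbaea"
Greedy scan:
  Position 0 ('e'): matches sub[0] = 'e'
  Position 1 ('b'): no match needed
  Position 2 ('c'): matches sub[1] = 'c'
  Position 3 ('b'): no match needed
  Position 4 ('a'): no match needed
  Position 5 ('e'): matches sub[2] = 'e'
  Position 6 ('a'): matches sub[3] = 'a'
All 4 characters matched => is a subsequence

1


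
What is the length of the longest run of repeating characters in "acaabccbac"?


Input: "acaabccbac"
Scanning for longest run:
  Position 1 ('c'): new char, reset run to 1
  Position 2 ('a'): new char, reset run to 1
  Position 3 ('a'): continues run of 'a', length=2
  Position 4 ('b'): new char, reset run to 1
  Position 5 ('c'): new char, reset run to 1
  Position 6 ('c'): continues run of 'c', length=2
  Position 7 ('b'): new char, reset run to 1
  Position 8 ('a'): new char, reset run to 1
  Position 9 ('c'): new char, reset run to 1
Longest run: 'a' with length 2

2


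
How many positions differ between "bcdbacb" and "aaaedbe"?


Comparing "bcdbacb" and "aaaedbe" position by position:
  Position 0: 'b' vs 'a' => DIFFER
  Position 1: 'c' vs 'a' => DIFFER
  Position 2: 'd' vs 'a' => DIFFER
  Position 3: 'b' vs 'e' => DIFFER
  Position 4: 'a' vs 'd' => DIFFER
  Position 5: 'c' vs 'b' => DIFFER
  Position 6: 'b' vs 'e' => DIFFER
Positions that differ: 7

7


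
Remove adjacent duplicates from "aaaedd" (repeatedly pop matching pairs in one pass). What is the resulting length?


Input: aaaedd
Stack-based adjacent duplicate removal:
  Read 'a': push. Stack: a
  Read 'a': matches stack top 'a' => pop. Stack: (empty)
  Read 'a': push. Stack: a
  Read 'e': push. Stack: ae
  Read 'd': push. Stack: aed
  Read 'd': matches stack top 'd' => pop. Stack: ae
Final stack: "ae" (length 2)

2


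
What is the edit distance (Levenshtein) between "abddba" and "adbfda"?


Computing edit distance: "abddba" -> "adbfda"
DP table:
           a    d    b    f    d    a
      0    1    2    3    4    5    6
  a   1    0    1    2    3    4    5
  b   2    1    1    1    2    3    4
  d   3    2    1    2    2    2    3
  d   4    3    2    2    3    2    3
  b   5    4    3    2    3    3    3
  a   6    5    4    3    3    4    3
Edit distance = dp[6][6] = 3

3


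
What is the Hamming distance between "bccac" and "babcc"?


Comparing "bccac" and "babcc" position by position:
  Position 0: 'b' vs 'b' => same
  Position 1: 'c' vs 'a' => differ
  Position 2: 'c' vs 'b' => differ
  Position 3: 'a' vs 'c' => differ
  Position 4: 'c' vs 'c' => same
Total differences (Hamming distance): 3

3


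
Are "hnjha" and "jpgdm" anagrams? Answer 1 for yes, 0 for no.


Strings: "hnjha", "jpgdm"
Sorted first:  ahhjn
Sorted second: dgjmp
Differ at position 0: 'a' vs 'd' => not anagrams

0


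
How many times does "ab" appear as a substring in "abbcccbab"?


Searching for "ab" in "abbcccbab"
Scanning each position:
  Position 0: "ab" => MATCH
  Position 1: "bb" => no
  Position 2: "bc" => no
  Position 3: "cc" => no
  Position 4: "cc" => no
  Position 5: "cb" => no
  Position 6: "ba" => no
  Position 7: "ab" => MATCH
Total occurrences: 2

2


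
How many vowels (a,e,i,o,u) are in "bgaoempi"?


Input: bgaoempi
Checking each character:
  'b' at position 0: consonant
  'g' at position 1: consonant
  'a' at position 2: vowel (running total: 1)
  'o' at position 3: vowel (running total: 2)
  'e' at position 4: vowel (running total: 3)
  'm' at position 5: consonant
  'p' at position 6: consonant
  'i' at position 7: vowel (running total: 4)
Total vowels: 4

4


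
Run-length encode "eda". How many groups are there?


Input: eda
Scanning for consecutive runs:
  Group 1: 'e' x 1 (positions 0-0)
  Group 2: 'd' x 1 (positions 1-1)
  Group 3: 'a' x 1 (positions 2-2)
Total groups: 3

3


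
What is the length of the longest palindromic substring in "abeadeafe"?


Input: "abeadeafe"
Checking substrings for palindromes:
  No multi-char palindromic substrings found
Longest palindromic substring: "a" with length 1

1


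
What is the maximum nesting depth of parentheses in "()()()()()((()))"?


Input: "()()()()()((()))"
Tracking depth:
  Position 0 '(': depth becomes 1
  Position 1 ')': depth becomes 0
  Position 2 '(': depth becomes 1
  Position 3 ')': depth becomes 0
  Position 4 '(': depth becomes 1
  Position 5 ')': depth becomes 0
  Position 6 '(': depth becomes 1
  Position 7 ')': depth becomes 0
  Position 8 '(': depth becomes 1
  Position 9 ')': depth becomes 0
  Position 10 '(': depth becomes 1
  Position 11 '(': depth becomes 2
  Position 12 '(': depth becomes 3
  Position 13 ')': depth becomes 2
  Position 14 ')': depth becomes 1
  Position 15 ')': depth becomes 0
Maximum depth reached: 3

3


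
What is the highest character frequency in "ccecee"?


Input: ccecee
Character counts:
  'c': 3
  'e': 3
Maximum frequency: 3

3


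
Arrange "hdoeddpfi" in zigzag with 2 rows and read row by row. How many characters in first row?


Zigzag "hdoeddpfi" into 2 rows:
Placing characters:
  'h' => row 0
  'd' => row 1
  'o' => row 0
  'e' => row 1
  'd' => row 0
  'd' => row 1
  'p' => row 0
  'f' => row 1
  'i' => row 0
Rows:
  Row 0: "hodpi"
  Row 1: "dedf"
First row length: 5

5


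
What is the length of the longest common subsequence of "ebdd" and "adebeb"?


LCS of "ebdd" and "adebeb"
DP table:
           a    d    e    b    e    b
      0    0    0    0    0    0    0
  e   0    0    0    1    1    1    1
  b   0    0    0    1    2    2    2
  d   0    0    1    1    2    2    2
  d   0    0    1    1    2    2    2
LCS length = dp[4][6] = 2

2


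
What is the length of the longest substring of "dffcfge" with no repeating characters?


Input: "dffcfge"
Sliding window (track last position of each char):
  Position 0 ('d'): window [0,0] length 1 -- new best
  Position 1 ('f'): window [0,1] length 2 -- new best
  Position 2 ('f'): repeat (last at 1), move window start to 2
  Position 2 ('f'): window [2,2] length 1
  Position 3 ('c'): window [2,3] length 2
  Position 4 ('f'): repeat (last at 2), move window start to 3
  Position 4 ('f'): window [3,4] length 2
  Position 5 ('g'): window [3,5] length 3 -- new best
  Position 6 ('e'): window [3,6] length 4 -- new best
Longest substring with no repeats: "cfge" with length 4

4


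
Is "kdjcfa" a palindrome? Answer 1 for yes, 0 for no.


Input: kdjcfa
Reversed: afcjdk
  Compare pos 0 ('k') with pos 5 ('a'): MISMATCH
  Compare pos 1 ('d') with pos 4 ('f'): MISMATCH
  Compare pos 2 ('j') with pos 3 ('c'): MISMATCH
Result: not a palindrome

0


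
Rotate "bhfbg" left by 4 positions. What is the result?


Input: "bhfbg", rotate left by 4
First 4 characters: "bhfb"
Remaining characters: "g"
Concatenate remaining + first: "g" + "bhfb" = "gbhfb"

gbhfb


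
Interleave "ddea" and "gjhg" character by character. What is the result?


Interleaving "ddea" and "gjhg":
  Position 0: 'd' from first, 'g' from second => "dg"
  Position 1: 'd' from first, 'j' from second => "dj"
  Position 2: 'e' from first, 'h' from second => "eh"
  Position 3: 'a' from first, 'g' from second => "ag"
Result: dgdjehag

dgdjehag


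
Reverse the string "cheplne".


Input: cheplne
Reading characters right to left:
  Position 6: 'e'
  Position 5: 'n'
  Position 4: 'l'
  Position 3: 'p'
  Position 2: 'e'
  Position 1: 'h'
  Position 0: 'c'
Reversed: enlpehc

enlpehc


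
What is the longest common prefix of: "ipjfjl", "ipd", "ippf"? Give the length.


Words: ipjfjl, ipd, ippf
  Position 0: all 'i' => match
  Position 1: all 'p' => match
  Position 2: ('j', 'd', 'p') => mismatch, stop
LCP = "ip" (length 2)

2


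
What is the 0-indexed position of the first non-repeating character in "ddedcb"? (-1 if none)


Input: ddedcb
Character frequencies:
  'b': 1
  'c': 1
  'd': 3
  'e': 1
Scanning left to right for freq == 1:
  Position 0 ('d'): freq=3, skip
  Position 1 ('d'): freq=3, skip
  Position 2 ('e'): unique! => answer = 2

2


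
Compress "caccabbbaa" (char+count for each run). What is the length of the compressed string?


Input: caccabbbaa
Runs:
  'c' x 1 => "c1"
  'a' x 1 => "a1"
  'c' x 2 => "c2"
  'a' x 1 => "a1"
  'b' x 3 => "b3"
  'a' x 2 => "a2"
Compressed: "c1a1c2a1b3a2"
Compressed length: 12

12


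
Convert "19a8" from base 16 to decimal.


Input: "19a8" in base 16
Positional expansion:
  Digit '1' (value 1) x 16^3 = 4096
  Digit '9' (value 9) x 16^2 = 2304
  Digit 'a' (value 10) x 16^1 = 160
  Digit '8' (value 8) x 16^0 = 8
Sum = 6568

6568


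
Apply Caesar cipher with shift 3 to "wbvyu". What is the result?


Caesar cipher: shift "wbvyu" by 3
  'w' (pos 22) + 3 = pos 25 = 'z'
  'b' (pos 1) + 3 = pos 4 = 'e'
  'v' (pos 21) + 3 = pos 24 = 'y'
  'y' (pos 24) + 3 = pos 1 = 'b'
  'u' (pos 20) + 3 = pos 23 = 'x'
Result: zeybx

zeybx


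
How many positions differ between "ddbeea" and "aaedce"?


Comparing "ddbeea" and "aaedce" position by position:
  Position 0: 'd' vs 'a' => DIFFER
  Position 1: 'd' vs 'a' => DIFFER
  Position 2: 'b' vs 'e' => DIFFER
  Position 3: 'e' vs 'd' => DIFFER
  Position 4: 'e' vs 'c' => DIFFER
  Position 5: 'a' vs 'e' => DIFFER
Positions that differ: 6

6


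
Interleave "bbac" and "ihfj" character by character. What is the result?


Interleaving "bbac" and "ihfj":
  Position 0: 'b' from first, 'i' from second => "bi"
  Position 1: 'b' from first, 'h' from second => "bh"
  Position 2: 'a' from first, 'f' from second => "af"
  Position 3: 'c' from first, 'j' from second => "cj"
Result: bibhafcj

bibhafcj


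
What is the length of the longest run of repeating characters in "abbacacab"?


Input: "abbacacab"
Scanning for longest run:
  Position 1 ('b'): new char, reset run to 1
  Position 2 ('b'): continues run of 'b', length=2
  Position 3 ('a'): new char, reset run to 1
  Position 4 ('c'): new char, reset run to 1
  Position 5 ('a'): new char, reset run to 1
  Position 6 ('c'): new char, reset run to 1
  Position 7 ('a'): new char, reset run to 1
  Position 8 ('b'): new char, reset run to 1
Longest run: 'b' with length 2

2


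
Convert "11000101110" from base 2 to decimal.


Input: "11000101110" in base 2
Positional expansion:
  Digit '1' (value 1) x 2^10 = 1024
  Digit '1' (value 1) x 2^9 = 512
  Digit '0' (value 0) x 2^8 = 0
  Digit '0' (value 0) x 2^7 = 0
  Digit '0' (value 0) x 2^6 = 0
  Digit '1' (value 1) x 2^5 = 32
  Digit '0' (value 0) x 2^4 = 0
  Digit '1' (value 1) x 2^3 = 8
  Digit '1' (value 1) x 2^2 = 4
  Digit '1' (value 1) x 2^1 = 2
  Digit '0' (value 0) x 2^0 = 0
Sum = 1582

1582


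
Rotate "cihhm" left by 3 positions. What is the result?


Input: "cihhm", rotate left by 3
First 3 characters: "cih"
Remaining characters: "hm"
Concatenate remaining + first: "hm" + "cih" = "hmcih"

hmcih


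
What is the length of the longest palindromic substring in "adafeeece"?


Input: "adafeeece"
Checking substrings for palindromes:
  [0:3] "ada" (len 3) => palindrome
  [4:7] "eee" (len 3) => palindrome
  [6:9] "ece" (len 3) => palindrome
  [4:6] "ee" (len 2) => palindrome
  [5:7] "ee" (len 2) => palindrome
Longest palindromic substring: "ada" with length 3

3


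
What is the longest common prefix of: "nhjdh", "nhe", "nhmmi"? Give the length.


Words: nhjdh, nhe, nhmmi
  Position 0: all 'n' => match
  Position 1: all 'h' => match
  Position 2: ('j', 'e', 'm') => mismatch, stop
LCP = "nh" (length 2)

2


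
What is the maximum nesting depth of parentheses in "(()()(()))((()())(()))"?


Input: "(()()(()))((()())(()))"
Tracking depth:
  Position 0 '(': depth becomes 1
  Position 1 '(': depth becomes 2
  Position 2 ')': depth becomes 1
  Position 3 '(': depth becomes 2
  Position 4 ')': depth becomes 1
  Position 5 '(': depth becomes 2
  Position 6 '(': depth becomes 3
  Position 7 ')': depth becomes 2
  Position 8 ')': depth becomes 1
  Position 9 ')': depth becomes 0
  Position 10 '(': depth becomes 1
  Position 11 '(': depth becomes 2
  Position 12 '(': depth becomes 3
  Position 13 ')': depth becomes 2
  Position 14 '(': depth becomes 3
  Position 15 ')': depth becomes 2
  Position 16 ')': depth becomes 1
  Position 17 '(': depth becomes 2
  Position 18 '(': depth becomes 3
  Position 19 ')': depth becomes 2
  Position 20 ')': depth becomes 1
  Position 21 ')': depth becomes 0
Maximum depth reached: 3

3


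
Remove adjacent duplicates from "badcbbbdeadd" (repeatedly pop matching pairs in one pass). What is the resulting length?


Input: badcbbbdeadd
Stack-based adjacent duplicate removal:
  Read 'b': push. Stack: b
  Read 'a': push. Stack: ba
  Read 'd': push. Stack: bad
  Read 'c': push. Stack: badc
  Read 'b': push. Stack: badcb
  Read 'b': matches stack top 'b' => pop. Stack: badc
  Read 'b': push. Stack: badcb
  Read 'd': push. Stack: badcbd
  Read 'e': push. Stack: badcbde
  Read 'a': push. Stack: badcbdea
  Read 'd': push. Stack: badcbdead
  Read 'd': matches stack top 'd' => pop. Stack: badcbdea
Final stack: "badcbdea" (length 8)

8


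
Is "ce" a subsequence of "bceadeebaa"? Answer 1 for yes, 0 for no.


Check if "ce" is a subsequence of "bceadeebaa"
Greedy scan:
  Position 0 ('b'): no match needed
  Position 1 ('c'): matches sub[0] = 'c'
  Position 2 ('e'): matches sub[1] = 'e'
  Position 3 ('a'): no match needed
  Position 4 ('d'): no match needed
  Position 5 ('e'): no match needed
  Position 6 ('e'): no match needed
  Position 7 ('b'): no match needed
  Position 8 ('a'): no match needed
  Position 9 ('a'): no match needed
All 2 characters matched => is a subsequence

1


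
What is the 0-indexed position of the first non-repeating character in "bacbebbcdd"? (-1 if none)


Input: bacbebbcdd
Character frequencies:
  'a': 1
  'b': 4
  'c': 2
  'd': 2
  'e': 1
Scanning left to right for freq == 1:
  Position 0 ('b'): freq=4, skip
  Position 1 ('a'): unique! => answer = 1

1


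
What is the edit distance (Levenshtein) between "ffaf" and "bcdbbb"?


Computing edit distance: "ffaf" -> "bcdbbb"
DP table:
           b    c    d    b    b    b
      0    1    2    3    4    5    6
  f   1    1    2    3    4    5    6
  f   2    2    2    3    4    5    6
  a   3    3    3    3    4    5    6
  f   4    4    4    4    4    5    6
Edit distance = dp[4][6] = 6

6


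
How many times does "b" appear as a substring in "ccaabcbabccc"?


Searching for "b" in "ccaabcbabccc"
Scanning each position:
  Position 0: "c" => no
  Position 1: "c" => no
  Position 2: "a" => no
  Position 3: "a" => no
  Position 4: "b" => MATCH
  Position 5: "c" => no
  Position 6: "b" => MATCH
  Position 7: "a" => no
  Position 8: "b" => MATCH
  Position 9: "c" => no
  Position 10: "c" => no
  Position 11: "c" => no
Total occurrences: 3

3


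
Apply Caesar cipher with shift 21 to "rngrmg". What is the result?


Caesar cipher: shift "rngrmg" by 21
  'r' (pos 17) + 21 = pos 12 = 'm'
  'n' (pos 13) + 21 = pos 8 = 'i'
  'g' (pos 6) + 21 = pos 1 = 'b'
  'r' (pos 17) + 21 = pos 12 = 'm'
  'm' (pos 12) + 21 = pos 7 = 'h'
  'g' (pos 6) + 21 = pos 1 = 'b'
Result: mibmhb

mibmhb


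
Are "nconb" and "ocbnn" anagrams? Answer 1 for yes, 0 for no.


Strings: "nconb", "ocbnn"
Sorted first:  bcnno
Sorted second: bcnno
Sorted forms match => anagrams

1


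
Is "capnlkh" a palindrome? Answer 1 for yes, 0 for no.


Input: capnlkh
Reversed: hklnpac
  Compare pos 0 ('c') with pos 6 ('h'): MISMATCH
  Compare pos 1 ('a') with pos 5 ('k'): MISMATCH
  Compare pos 2 ('p') with pos 4 ('l'): MISMATCH
Result: not a palindrome

0


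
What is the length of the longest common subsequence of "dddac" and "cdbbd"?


LCS of "dddac" and "cdbbd"
DP table:
           c    d    b    b    d
      0    0    0    0    0    0
  d   0    0    1    1    1    1
  d   0    0    1    1    1    2
  d   0    0    1    1    1    2
  a   0    0    1    1    1    2
  c   0    1    1    1    1    2
LCS length = dp[5][5] = 2

2


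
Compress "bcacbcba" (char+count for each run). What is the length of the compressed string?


Input: bcacbcba
Runs:
  'b' x 1 => "b1"
  'c' x 1 => "c1"
  'a' x 1 => "a1"
  'c' x 1 => "c1"
  'b' x 1 => "b1"
  'c' x 1 => "c1"
  'b' x 1 => "b1"
  'a' x 1 => "a1"
Compressed: "b1c1a1c1b1c1b1a1"
Compressed length: 16

16


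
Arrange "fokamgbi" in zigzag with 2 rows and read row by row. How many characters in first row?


Zigzag "fokamgbi" into 2 rows:
Placing characters:
  'f' => row 0
  'o' => row 1
  'k' => row 0
  'a' => row 1
  'm' => row 0
  'g' => row 1
  'b' => row 0
  'i' => row 1
Rows:
  Row 0: "fkmb"
  Row 1: "oagi"
First row length: 4

4


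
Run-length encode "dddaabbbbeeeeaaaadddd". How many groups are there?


Input: dddaabbbbeeeeaaaadddd
Scanning for consecutive runs:
  Group 1: 'd' x 3 (positions 0-2)
  Group 2: 'a' x 2 (positions 3-4)
  Group 3: 'b' x 4 (positions 5-8)
  Group 4: 'e' x 4 (positions 9-12)
  Group 5: 'a' x 4 (positions 13-16)
  Group 6: 'd' x 4 (positions 17-20)
Total groups: 6

6


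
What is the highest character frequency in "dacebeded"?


Input: dacebeded
Character counts:
  'a': 1
  'b': 1
  'c': 1
  'd': 3
  'e': 3
Maximum frequency: 3

3


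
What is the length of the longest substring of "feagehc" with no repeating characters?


Input: "feagehc"
Sliding window (track last position of each char):
  Position 0 ('f'): window [0,0] length 1 -- new best
  Position 1 ('e'): window [0,1] length 2 -- new best
  Position 2 ('a'): window [0,2] length 3 -- new best
  Position 3 ('g'): window [0,3] length 4 -- new best
  Position 4 ('e'): repeat (last at 1), move window start to 2
  Position 4 ('e'): window [2,4] length 3
  Position 5 ('h'): window [2,5] length 4
  Position 6 ('c'): window [2,6] length 5 -- new best
Longest substring with no repeats: "agehc" with length 5

5


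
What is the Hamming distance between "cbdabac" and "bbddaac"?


Comparing "cbdabac" and "bbddaac" position by position:
  Position 0: 'c' vs 'b' => differ
  Position 1: 'b' vs 'b' => same
  Position 2: 'd' vs 'd' => same
  Position 3: 'a' vs 'd' => differ
  Position 4: 'b' vs 'a' => differ
  Position 5: 'a' vs 'a' => same
  Position 6: 'c' vs 'c' => same
Total differences (Hamming distance): 3

3


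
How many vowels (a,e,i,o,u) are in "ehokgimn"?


Input: ehokgimn
Checking each character:
  'e' at position 0: vowel (running total: 1)
  'h' at position 1: consonant
  'o' at position 2: vowel (running total: 2)
  'k' at position 3: consonant
  'g' at position 4: consonant
  'i' at position 5: vowel (running total: 3)
  'm' at position 6: consonant
  'n' at position 7: consonant
Total vowels: 3

3


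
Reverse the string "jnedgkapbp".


Input: jnedgkapbp
Reading characters right to left:
  Position 9: 'p'
  Position 8: 'b'
  Position 7: 'p'
  Position 6: 'a'
  Position 5: 'k'
  Position 4: 'g'
  Position 3: 'd'
  Position 2: 'e'
  Position 1: 'n'
  Position 0: 'j'
Reversed: pbpakgdenj

pbpakgdenj


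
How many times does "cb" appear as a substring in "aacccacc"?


Searching for "cb" in "aacccacc"
Scanning each position:
  Position 0: "aa" => no
  Position 1: "ac" => no
  Position 2: "cc" => no
  Position 3: "cc" => no
  Position 4: "ca" => no
  Position 5: "ac" => no
  Position 6: "cc" => no
Total occurrences: 0

0


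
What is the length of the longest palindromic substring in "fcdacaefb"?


Input: "fcdacaefb"
Checking substrings for palindromes:
  [3:6] "aca" (len 3) => palindrome
Longest palindromic substring: "aca" with length 3

3


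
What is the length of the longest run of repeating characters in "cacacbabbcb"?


Input: "cacacbabbcb"
Scanning for longest run:
  Position 1 ('a'): new char, reset run to 1
  Position 2 ('c'): new char, reset run to 1
  Position 3 ('a'): new char, reset run to 1
  Position 4 ('c'): new char, reset run to 1
  Position 5 ('b'): new char, reset run to 1
  Position 6 ('a'): new char, reset run to 1
  Position 7 ('b'): new char, reset run to 1
  Position 8 ('b'): continues run of 'b', length=2
  Position 9 ('c'): new char, reset run to 1
  Position 10 ('b'): new char, reset run to 1
Longest run: 'b' with length 2

2
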